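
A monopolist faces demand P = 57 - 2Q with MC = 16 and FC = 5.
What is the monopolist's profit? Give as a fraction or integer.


MR = MC: 57 - 4Q = 16
Q* = 41/4
P* = 57 - 2*41/4 = 73/2
Profit = (P* - MC)*Q* - FC
= (73/2 - 16)*41/4 - 5
= 41/2*41/4 - 5
= 1681/8 - 5 = 1641/8

1641/8


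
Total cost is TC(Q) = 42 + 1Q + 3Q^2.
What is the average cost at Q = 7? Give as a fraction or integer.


TC(7) = 42 + 1*7 + 3*7^2
TC(7) = 42 + 7 + 147 = 196
AC = TC/Q = 196/7 = 28

28


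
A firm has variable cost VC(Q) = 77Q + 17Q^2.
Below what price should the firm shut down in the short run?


AVC(Q) = VC(Q)/Q = 77 + 17Q
AVC is increasing in Q, so minimum AVC is at Q -> 0+.
Min AVC = 77
The firm should shut down if P < 77.

77


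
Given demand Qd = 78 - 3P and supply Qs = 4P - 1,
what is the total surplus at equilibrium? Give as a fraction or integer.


Find equilibrium: 78 - 3P = 4P - 1
78 + 1 = 7P
P* = 79/7 = 79/7
Q* = 4*79/7 - 1 = 309/7
Inverse demand: P = 26 - Q/3, so P_max = 26
Inverse supply: P = 1/4 + Q/4, so P_min = 1/4
CS = (1/2) * 309/7 * (26 - 79/7) = 31827/98
PS = (1/2) * 309/7 * (79/7 - 1/4) = 95481/392
TS = CS + PS = 31827/98 + 95481/392 = 31827/56

31827/56


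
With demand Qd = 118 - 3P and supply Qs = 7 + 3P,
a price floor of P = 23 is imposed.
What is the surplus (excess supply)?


At P = 23:
Qd = 118 - 3*23 = 49
Qs = 7 + 3*23 = 76
Surplus = Qs - Qd = 76 - 49 = 27

27


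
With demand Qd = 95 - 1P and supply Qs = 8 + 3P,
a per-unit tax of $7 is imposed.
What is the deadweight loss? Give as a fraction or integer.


Pre-tax equilibrium quantity: Q* = 293/4
Post-tax equilibrium quantity: Q_tax = 68
Reduction in quantity: Q* - Q_tax = 21/4
DWL = (1/2) * tax * (Q* - Q_tax)
DWL = (1/2) * 7 * 21/4 = 147/8

147/8


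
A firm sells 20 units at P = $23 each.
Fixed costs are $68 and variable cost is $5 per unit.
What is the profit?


Total Revenue = P * Q = 23 * 20 = $460
Total Cost = FC + VC*Q = 68 + 5*20 = $168
Profit = TR - TC = 460 - 168 = $292

$292


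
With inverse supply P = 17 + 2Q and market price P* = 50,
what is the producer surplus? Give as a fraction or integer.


Minimum supply price (at Q=0): P_min = 17
Quantity supplied at P* = 50:
Q* = (50 - 17)/2 = 33/2
PS = (1/2) * Q* * (P* - P_min)
PS = (1/2) * 33/2 * (50 - 17)
PS = (1/2) * 33/2 * 33 = 1089/4

1089/4


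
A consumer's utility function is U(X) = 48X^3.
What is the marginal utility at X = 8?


MU = dU/dX = 48*3*X^(3-1)
MU = 144*X^2
At X = 8:
MU = 144 * 8^2
MU = 144 * 64 = 9216

9216


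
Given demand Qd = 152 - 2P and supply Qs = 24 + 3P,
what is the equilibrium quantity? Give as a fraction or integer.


First find equilibrium price:
152 - 2P = 24 + 3P
P* = 128/5 = 128/5
Then substitute into demand:
Q* = 152 - 2 * 128/5 = 504/5

504/5


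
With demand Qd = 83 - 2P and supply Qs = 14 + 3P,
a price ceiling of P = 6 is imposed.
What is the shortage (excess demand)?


At P = 6:
Qd = 83 - 2*6 = 71
Qs = 14 + 3*6 = 32
Shortage = Qd - Qs = 71 - 32 = 39

39


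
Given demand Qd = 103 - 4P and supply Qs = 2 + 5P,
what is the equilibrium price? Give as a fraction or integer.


At equilibrium, Qd = Qs.
103 - 4P = 2 + 5P
103 - 2 = 4P + 5P
101 = 9P
P* = 101/9 = 101/9

101/9


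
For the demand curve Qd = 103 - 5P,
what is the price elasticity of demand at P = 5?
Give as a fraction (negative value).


dQ/dP = -5
At P = 5: Q = 103 - 5*5 = 78
E = (dQ/dP)(P/Q) = (-5)(5/78) = -25/78

-25/78


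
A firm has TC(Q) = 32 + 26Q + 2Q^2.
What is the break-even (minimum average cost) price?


AC(Q) = 32/Q + 26 + 2Q
To minimize: dAC/dQ = -32/Q^2 + 2 = 0
Q^2 = 32/2 = 16
Q* = 4
Min AC = 32/4 + 26 + 2*4
Min AC = 8 + 26 + 8 = 42

42


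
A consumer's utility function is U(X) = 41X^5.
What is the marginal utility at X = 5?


MU = dU/dX = 41*5*X^(5-1)
MU = 205*X^4
At X = 5:
MU = 205 * 5^4
MU = 205 * 625 = 128125

128125


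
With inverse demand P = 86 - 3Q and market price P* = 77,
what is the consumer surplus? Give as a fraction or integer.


Maximum willingness to pay (at Q=0): P_max = 86
Quantity demanded at P* = 77:
Q* = (86 - 77)/3 = 3
CS = (1/2) * Q* * (P_max - P*)
CS = (1/2) * 3 * (86 - 77)
CS = (1/2) * 3 * 9 = 27/2

27/2


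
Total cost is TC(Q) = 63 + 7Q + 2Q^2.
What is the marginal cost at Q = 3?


MC = dTC/dQ = 7 + 2*2*Q
At Q = 3:
MC = 7 + 4*3
MC = 7 + 12 = 19

19


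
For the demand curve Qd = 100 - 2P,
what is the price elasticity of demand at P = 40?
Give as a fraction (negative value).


dQ/dP = -2
At P = 40: Q = 100 - 2*40 = 20
E = (dQ/dP)(P/Q) = (-2)(40/20) = -4

-4


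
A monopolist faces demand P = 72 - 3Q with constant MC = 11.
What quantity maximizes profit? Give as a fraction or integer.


TR = P*Q = (72 - 3Q)Q = 72Q - 3Q^2
MR = dTR/dQ = 72 - 6Q
Set MR = MC:
72 - 6Q = 11
61 = 6Q
Q* = 61/6 = 61/6

61/6


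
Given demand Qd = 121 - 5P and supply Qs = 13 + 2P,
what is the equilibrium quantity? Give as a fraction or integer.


First find equilibrium price:
121 - 5P = 13 + 2P
P* = 108/7 = 108/7
Then substitute into demand:
Q* = 121 - 5 * 108/7 = 307/7

307/7


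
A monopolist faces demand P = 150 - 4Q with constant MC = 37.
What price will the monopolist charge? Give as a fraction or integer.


MR = 150 - 8Q
Set MR = MC: 150 - 8Q = 37
Q* = 113/8
Substitute into demand:
P* = 150 - 4*113/8 = 187/2

187/2


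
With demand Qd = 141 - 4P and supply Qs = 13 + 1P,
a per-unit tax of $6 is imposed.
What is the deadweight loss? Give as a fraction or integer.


Pre-tax equilibrium quantity: Q* = 193/5
Post-tax equilibrium quantity: Q_tax = 169/5
Reduction in quantity: Q* - Q_tax = 24/5
DWL = (1/2) * tax * (Q* - Q_tax)
DWL = (1/2) * 6 * 24/5 = 72/5

72/5


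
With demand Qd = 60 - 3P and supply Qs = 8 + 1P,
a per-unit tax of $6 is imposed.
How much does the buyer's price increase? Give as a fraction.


With a per-unit tax, the buyer's price increase depends on relative slopes.
Supply slope: d = 1, Demand slope: b = 3
Buyer's price increase = d * tax / (b + d)
= 1 * 6 / (3 + 1)
= 6 / 4 = 3/2

3/2


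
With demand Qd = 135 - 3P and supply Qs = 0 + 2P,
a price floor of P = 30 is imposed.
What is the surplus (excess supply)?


At P = 30:
Qd = 135 - 3*30 = 45
Qs = 0 + 2*30 = 60
Surplus = Qs - Qd = 60 - 45 = 15

15


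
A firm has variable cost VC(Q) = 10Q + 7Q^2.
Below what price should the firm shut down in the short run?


AVC(Q) = VC(Q)/Q = 10 + 7Q
AVC is increasing in Q, so minimum AVC is at Q -> 0+.
Min AVC = 10
The firm should shut down if P < 10.

10


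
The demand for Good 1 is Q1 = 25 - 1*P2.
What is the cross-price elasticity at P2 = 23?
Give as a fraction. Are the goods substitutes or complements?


dQ1/dP2 = -1
At P2 = 23: Q1 = 25 - 1*23 = 2
Exy = (dQ1/dP2)(P2/Q1) = -1 * 23 / 2 = -23/2
Since Exy < 0, the goods are complements.

-23/2 (complements)


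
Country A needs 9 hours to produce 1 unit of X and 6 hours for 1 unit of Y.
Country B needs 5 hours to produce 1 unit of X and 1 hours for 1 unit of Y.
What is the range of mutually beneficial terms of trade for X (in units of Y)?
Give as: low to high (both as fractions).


Opportunity cost of X for Country A = hours_X / hours_Y = 9/6 = 3/2 units of Y
Opportunity cost of X for Country B = hours_X / hours_Y = 5/1 = 5 units of Y
Terms of trade must be between the two opportunity costs.
Range: 3/2 to 5

3/2 to 5


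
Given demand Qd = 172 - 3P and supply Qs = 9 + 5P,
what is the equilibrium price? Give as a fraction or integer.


At equilibrium, Qd = Qs.
172 - 3P = 9 + 5P
172 - 9 = 3P + 5P
163 = 8P
P* = 163/8 = 163/8

163/8


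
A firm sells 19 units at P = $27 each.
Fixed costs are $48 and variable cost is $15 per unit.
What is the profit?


Total Revenue = P * Q = 27 * 19 = $513
Total Cost = FC + VC*Q = 48 + 15*19 = $333
Profit = TR - TC = 513 - 333 = $180

$180


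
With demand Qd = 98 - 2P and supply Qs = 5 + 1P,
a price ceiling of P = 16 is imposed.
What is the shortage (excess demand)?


At P = 16:
Qd = 98 - 2*16 = 66
Qs = 5 + 1*16 = 21
Shortage = Qd - Qs = 66 - 21 = 45

45


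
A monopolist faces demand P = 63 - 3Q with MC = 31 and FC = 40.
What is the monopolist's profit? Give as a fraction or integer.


MR = MC: 63 - 6Q = 31
Q* = 16/3
P* = 63 - 3*16/3 = 47
Profit = (P* - MC)*Q* - FC
= (47 - 31)*16/3 - 40
= 16*16/3 - 40
= 256/3 - 40 = 136/3

136/3


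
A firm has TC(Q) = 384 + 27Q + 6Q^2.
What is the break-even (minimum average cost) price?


AC(Q) = 384/Q + 27 + 6Q
To minimize: dAC/dQ = -384/Q^2 + 6 = 0
Q^2 = 384/6 = 64
Q* = 8
Min AC = 384/8 + 27 + 6*8
Min AC = 48 + 27 + 48 = 123

123


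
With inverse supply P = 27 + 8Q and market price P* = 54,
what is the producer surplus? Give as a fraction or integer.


Minimum supply price (at Q=0): P_min = 27
Quantity supplied at P* = 54:
Q* = (54 - 27)/8 = 27/8
PS = (1/2) * Q* * (P* - P_min)
PS = (1/2) * 27/8 * (54 - 27)
PS = (1/2) * 27/8 * 27 = 729/16

729/16


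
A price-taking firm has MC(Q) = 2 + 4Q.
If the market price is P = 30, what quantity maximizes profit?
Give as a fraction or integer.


In perfect competition, profit is maximized where P = MC.
30 = 2 + 4Q
28 = 4Q
Q* = 28/4 = 7

7


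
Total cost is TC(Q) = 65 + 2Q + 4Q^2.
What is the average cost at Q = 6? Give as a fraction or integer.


TC(6) = 65 + 2*6 + 4*6^2
TC(6) = 65 + 12 + 144 = 221
AC = TC/Q = 221/6 = 221/6

221/6


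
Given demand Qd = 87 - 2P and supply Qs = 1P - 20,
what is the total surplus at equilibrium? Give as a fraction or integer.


Find equilibrium: 87 - 2P = 1P - 20
87 + 20 = 3P
P* = 107/3 = 107/3
Q* = 1*107/3 - 20 = 47/3
Inverse demand: P = 87/2 - Q/2, so P_max = 87/2
Inverse supply: P = 20 + Q/1, so P_min = 20
CS = (1/2) * 47/3 * (87/2 - 107/3) = 2209/36
PS = (1/2) * 47/3 * (107/3 - 20) = 2209/18
TS = CS + PS = 2209/36 + 2209/18 = 2209/12

2209/12


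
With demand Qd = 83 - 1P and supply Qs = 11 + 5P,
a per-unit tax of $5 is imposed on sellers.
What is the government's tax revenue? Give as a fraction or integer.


With tax on sellers, new supply: Qs' = 11 + 5(P - 5)
= 5P - 14
New equilibrium quantity:
Q_new = 401/6
Tax revenue = tax * Q_new = 5 * 401/6 = 2005/6

2005/6


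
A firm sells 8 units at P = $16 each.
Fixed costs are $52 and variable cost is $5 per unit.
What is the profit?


Total Revenue = P * Q = 16 * 8 = $128
Total Cost = FC + VC*Q = 52 + 5*8 = $92
Profit = TR - TC = 128 - 92 = $36

$36


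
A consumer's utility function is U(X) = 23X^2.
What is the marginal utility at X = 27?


MU = dU/dX = 23*2*X^(2-1)
MU = 46*X^1
At X = 27:
MU = 46 * 27^1
MU = 46 * 27 = 1242

1242


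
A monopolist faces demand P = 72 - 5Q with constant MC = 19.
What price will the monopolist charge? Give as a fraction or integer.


MR = 72 - 10Q
Set MR = MC: 72 - 10Q = 19
Q* = 53/10
Substitute into demand:
P* = 72 - 5*53/10 = 91/2

91/2


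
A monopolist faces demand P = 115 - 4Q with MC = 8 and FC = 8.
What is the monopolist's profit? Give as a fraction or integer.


MR = MC: 115 - 8Q = 8
Q* = 107/8
P* = 115 - 4*107/8 = 123/2
Profit = (P* - MC)*Q* - FC
= (123/2 - 8)*107/8 - 8
= 107/2*107/8 - 8
= 11449/16 - 8 = 11321/16

11321/16


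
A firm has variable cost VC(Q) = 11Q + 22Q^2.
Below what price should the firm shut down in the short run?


AVC(Q) = VC(Q)/Q = 11 + 22Q
AVC is increasing in Q, so minimum AVC is at Q -> 0+.
Min AVC = 11
The firm should shut down if P < 11.

11


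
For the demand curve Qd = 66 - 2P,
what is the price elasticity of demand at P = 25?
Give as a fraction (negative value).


dQ/dP = -2
At P = 25: Q = 66 - 2*25 = 16
E = (dQ/dP)(P/Q) = (-2)(25/16) = -25/8

-25/8


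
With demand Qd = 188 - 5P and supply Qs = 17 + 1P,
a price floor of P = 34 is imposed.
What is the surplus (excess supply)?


At P = 34:
Qd = 188 - 5*34 = 18
Qs = 17 + 1*34 = 51
Surplus = Qs - Qd = 51 - 18 = 33

33


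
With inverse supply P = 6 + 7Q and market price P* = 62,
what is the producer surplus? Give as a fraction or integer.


Minimum supply price (at Q=0): P_min = 6
Quantity supplied at P* = 62:
Q* = (62 - 6)/7 = 8
PS = (1/2) * Q* * (P* - P_min)
PS = (1/2) * 8 * (62 - 6)
PS = (1/2) * 8 * 56 = 224

224


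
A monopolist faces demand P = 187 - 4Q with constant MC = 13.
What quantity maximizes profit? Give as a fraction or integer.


TR = P*Q = (187 - 4Q)Q = 187Q - 4Q^2
MR = dTR/dQ = 187 - 8Q
Set MR = MC:
187 - 8Q = 13
174 = 8Q
Q* = 174/8 = 87/4

87/4


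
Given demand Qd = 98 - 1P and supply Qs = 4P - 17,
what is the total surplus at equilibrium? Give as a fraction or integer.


Find equilibrium: 98 - 1P = 4P - 17
98 + 17 = 5P
P* = 115/5 = 23
Q* = 4*23 - 17 = 75
Inverse demand: P = 98 - Q/1, so P_max = 98
Inverse supply: P = 17/4 + Q/4, so P_min = 17/4
CS = (1/2) * 75 * (98 - 23) = 5625/2
PS = (1/2) * 75 * (23 - 17/4) = 5625/8
TS = CS + PS = 5625/2 + 5625/8 = 28125/8

28125/8


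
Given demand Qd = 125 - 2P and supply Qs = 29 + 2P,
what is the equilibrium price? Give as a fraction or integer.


At equilibrium, Qd = Qs.
125 - 2P = 29 + 2P
125 - 29 = 2P + 2P
96 = 4P
P* = 96/4 = 24

24


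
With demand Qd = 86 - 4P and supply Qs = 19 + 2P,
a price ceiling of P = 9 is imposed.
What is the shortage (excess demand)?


At P = 9:
Qd = 86 - 4*9 = 50
Qs = 19 + 2*9 = 37
Shortage = Qd - Qs = 50 - 37 = 13

13


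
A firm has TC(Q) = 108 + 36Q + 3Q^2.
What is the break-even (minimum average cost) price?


AC(Q) = 108/Q + 36 + 3Q
To minimize: dAC/dQ = -108/Q^2 + 3 = 0
Q^2 = 108/3 = 36
Q* = 6
Min AC = 108/6 + 36 + 3*6
Min AC = 18 + 36 + 18 = 72

72


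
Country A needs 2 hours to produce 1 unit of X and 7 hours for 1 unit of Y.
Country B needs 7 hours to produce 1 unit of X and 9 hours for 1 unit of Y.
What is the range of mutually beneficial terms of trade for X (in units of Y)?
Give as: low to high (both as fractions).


Opportunity cost of X for Country A = hours_X / hours_Y = 2/7 = 2/7 units of Y
Opportunity cost of X for Country B = hours_X / hours_Y = 7/9 = 7/9 units of Y
Terms of trade must be between the two opportunity costs.
Range: 2/7 to 7/9

2/7 to 7/9


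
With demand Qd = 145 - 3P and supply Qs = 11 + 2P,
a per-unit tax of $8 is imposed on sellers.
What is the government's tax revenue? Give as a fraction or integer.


With tax on sellers, new supply: Qs' = 11 + 2(P - 8)
= 2P - 5
New equilibrium quantity:
Q_new = 55
Tax revenue = tax * Q_new = 8 * 55 = 440

440


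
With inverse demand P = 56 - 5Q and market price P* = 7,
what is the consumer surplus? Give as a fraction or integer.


Maximum willingness to pay (at Q=0): P_max = 56
Quantity demanded at P* = 7:
Q* = (56 - 7)/5 = 49/5
CS = (1/2) * Q* * (P_max - P*)
CS = (1/2) * 49/5 * (56 - 7)
CS = (1/2) * 49/5 * 49 = 2401/10

2401/10


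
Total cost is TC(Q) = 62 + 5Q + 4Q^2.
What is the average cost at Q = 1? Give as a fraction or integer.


TC(1) = 62 + 5*1 + 4*1^2
TC(1) = 62 + 5 + 4 = 71
AC = TC/Q = 71/1 = 71

71


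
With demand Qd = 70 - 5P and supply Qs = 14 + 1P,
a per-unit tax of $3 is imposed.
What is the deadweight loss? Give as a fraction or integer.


Pre-tax equilibrium quantity: Q* = 70/3
Post-tax equilibrium quantity: Q_tax = 125/6
Reduction in quantity: Q* - Q_tax = 5/2
DWL = (1/2) * tax * (Q* - Q_tax)
DWL = (1/2) * 3 * 5/2 = 15/4

15/4


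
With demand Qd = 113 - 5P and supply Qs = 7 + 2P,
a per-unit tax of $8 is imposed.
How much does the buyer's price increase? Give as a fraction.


With a per-unit tax, the buyer's price increase depends on relative slopes.
Supply slope: d = 2, Demand slope: b = 5
Buyer's price increase = d * tax / (b + d)
= 2 * 8 / (5 + 2)
= 16 / 7 = 16/7

16/7


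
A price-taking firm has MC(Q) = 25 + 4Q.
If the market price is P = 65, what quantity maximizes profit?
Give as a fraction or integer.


In perfect competition, profit is maximized where P = MC.
65 = 25 + 4Q
40 = 4Q
Q* = 40/4 = 10

10


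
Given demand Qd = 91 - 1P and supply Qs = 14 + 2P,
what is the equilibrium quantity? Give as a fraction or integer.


First find equilibrium price:
91 - 1P = 14 + 2P
P* = 77/3 = 77/3
Then substitute into demand:
Q* = 91 - 1 * 77/3 = 196/3

196/3


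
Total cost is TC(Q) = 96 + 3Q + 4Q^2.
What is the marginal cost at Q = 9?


MC = dTC/dQ = 3 + 2*4*Q
At Q = 9:
MC = 3 + 8*9
MC = 3 + 72 = 75

75


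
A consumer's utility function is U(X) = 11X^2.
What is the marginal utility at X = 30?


MU = dU/dX = 11*2*X^(2-1)
MU = 22*X^1
At X = 30:
MU = 22 * 30^1
MU = 22 * 30 = 660

660


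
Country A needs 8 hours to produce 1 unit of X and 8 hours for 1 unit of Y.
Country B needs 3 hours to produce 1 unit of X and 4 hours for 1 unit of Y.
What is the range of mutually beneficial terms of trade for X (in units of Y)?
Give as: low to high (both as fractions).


Opportunity cost of X for Country A = hours_X / hours_Y = 8/8 = 1 units of Y
Opportunity cost of X for Country B = hours_X / hours_Y = 3/4 = 3/4 units of Y
Terms of trade must be between the two opportunity costs.
Range: 3/4 to 1

3/4 to 1


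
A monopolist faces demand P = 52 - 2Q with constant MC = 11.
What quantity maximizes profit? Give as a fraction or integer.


TR = P*Q = (52 - 2Q)Q = 52Q - 2Q^2
MR = dTR/dQ = 52 - 4Q
Set MR = MC:
52 - 4Q = 11
41 = 4Q
Q* = 41/4 = 41/4

41/4


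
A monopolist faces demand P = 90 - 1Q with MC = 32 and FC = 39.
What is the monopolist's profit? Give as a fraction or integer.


MR = MC: 90 - 2Q = 32
Q* = 29
P* = 90 - 1*29 = 61
Profit = (P* - MC)*Q* - FC
= (61 - 32)*29 - 39
= 29*29 - 39
= 841 - 39 = 802

802


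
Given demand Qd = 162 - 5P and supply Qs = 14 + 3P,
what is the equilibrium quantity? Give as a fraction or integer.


First find equilibrium price:
162 - 5P = 14 + 3P
P* = 148/8 = 37/2
Then substitute into demand:
Q* = 162 - 5 * 37/2 = 139/2

139/2


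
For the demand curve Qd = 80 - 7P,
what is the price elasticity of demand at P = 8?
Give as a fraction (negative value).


dQ/dP = -7
At P = 8: Q = 80 - 7*8 = 24
E = (dQ/dP)(P/Q) = (-7)(8/24) = -7/3

-7/3


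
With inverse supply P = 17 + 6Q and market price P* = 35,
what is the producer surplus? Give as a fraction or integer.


Minimum supply price (at Q=0): P_min = 17
Quantity supplied at P* = 35:
Q* = (35 - 17)/6 = 3
PS = (1/2) * Q* * (P* - P_min)
PS = (1/2) * 3 * (35 - 17)
PS = (1/2) * 3 * 18 = 27

27


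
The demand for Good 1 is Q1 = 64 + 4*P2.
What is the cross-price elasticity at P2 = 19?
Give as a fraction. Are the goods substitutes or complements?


dQ1/dP2 = 4
At P2 = 19: Q1 = 64 + 4*19 = 140
Exy = (dQ1/dP2)(P2/Q1) = 4 * 19 / 140 = 19/35
Since Exy > 0, the goods are substitutes.

19/35 (substitutes)


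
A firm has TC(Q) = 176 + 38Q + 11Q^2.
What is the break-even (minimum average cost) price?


AC(Q) = 176/Q + 38 + 11Q
To minimize: dAC/dQ = -176/Q^2 + 11 = 0
Q^2 = 176/11 = 16
Q* = 4
Min AC = 176/4 + 38 + 11*4
Min AC = 44 + 38 + 44 = 126

126


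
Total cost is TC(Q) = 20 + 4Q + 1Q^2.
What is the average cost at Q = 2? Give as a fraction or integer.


TC(2) = 20 + 4*2 + 1*2^2
TC(2) = 20 + 8 + 4 = 32
AC = TC/Q = 32/2 = 16

16


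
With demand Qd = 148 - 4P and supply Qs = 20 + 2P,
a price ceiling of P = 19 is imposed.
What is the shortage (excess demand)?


At P = 19:
Qd = 148 - 4*19 = 72
Qs = 20 + 2*19 = 58
Shortage = Qd - Qs = 72 - 58 = 14

14


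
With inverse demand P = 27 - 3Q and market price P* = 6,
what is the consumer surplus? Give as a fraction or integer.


Maximum willingness to pay (at Q=0): P_max = 27
Quantity demanded at P* = 6:
Q* = (27 - 6)/3 = 7
CS = (1/2) * Q* * (P_max - P*)
CS = (1/2) * 7 * (27 - 6)
CS = (1/2) * 7 * 21 = 147/2

147/2


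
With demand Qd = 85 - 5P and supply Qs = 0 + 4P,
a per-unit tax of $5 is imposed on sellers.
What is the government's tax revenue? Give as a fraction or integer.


With tax on sellers, new supply: Qs' = 0 + 4(P - 5)
= 4P - 20
New equilibrium quantity:
Q_new = 80/3
Tax revenue = tax * Q_new = 5 * 80/3 = 400/3

400/3


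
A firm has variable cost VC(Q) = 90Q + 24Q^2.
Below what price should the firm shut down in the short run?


AVC(Q) = VC(Q)/Q = 90 + 24Q
AVC is increasing in Q, so minimum AVC is at Q -> 0+.
Min AVC = 90
The firm should shut down if P < 90.

90


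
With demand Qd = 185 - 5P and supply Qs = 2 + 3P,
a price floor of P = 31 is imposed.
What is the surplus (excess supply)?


At P = 31:
Qd = 185 - 5*31 = 30
Qs = 2 + 3*31 = 95
Surplus = Qs - Qd = 95 - 30 = 65

65


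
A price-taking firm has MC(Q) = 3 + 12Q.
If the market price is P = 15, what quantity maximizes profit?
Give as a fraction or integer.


In perfect competition, profit is maximized where P = MC.
15 = 3 + 12Q
12 = 12Q
Q* = 12/12 = 1

1


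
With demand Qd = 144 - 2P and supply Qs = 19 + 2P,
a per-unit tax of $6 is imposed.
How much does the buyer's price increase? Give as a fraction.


With a per-unit tax, the buyer's price increase depends on relative slopes.
Supply slope: d = 2, Demand slope: b = 2
Buyer's price increase = d * tax / (b + d)
= 2 * 6 / (2 + 2)
= 12 / 4 = 3

3


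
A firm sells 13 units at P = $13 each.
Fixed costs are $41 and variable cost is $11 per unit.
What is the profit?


Total Revenue = P * Q = 13 * 13 = $169
Total Cost = FC + VC*Q = 41 + 11*13 = $184
Profit = TR - TC = 169 - 184 = $-15

$-15


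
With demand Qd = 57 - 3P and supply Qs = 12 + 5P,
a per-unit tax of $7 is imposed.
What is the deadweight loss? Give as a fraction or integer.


Pre-tax equilibrium quantity: Q* = 321/8
Post-tax equilibrium quantity: Q_tax = 27
Reduction in quantity: Q* - Q_tax = 105/8
DWL = (1/2) * tax * (Q* - Q_tax)
DWL = (1/2) * 7 * 105/8 = 735/16

735/16


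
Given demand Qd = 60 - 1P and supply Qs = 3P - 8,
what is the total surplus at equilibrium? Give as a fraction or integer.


Find equilibrium: 60 - 1P = 3P - 8
60 + 8 = 4P
P* = 68/4 = 17
Q* = 3*17 - 8 = 43
Inverse demand: P = 60 - Q/1, so P_max = 60
Inverse supply: P = 8/3 + Q/3, so P_min = 8/3
CS = (1/2) * 43 * (60 - 17) = 1849/2
PS = (1/2) * 43 * (17 - 8/3) = 1849/6
TS = CS + PS = 1849/2 + 1849/6 = 3698/3

3698/3


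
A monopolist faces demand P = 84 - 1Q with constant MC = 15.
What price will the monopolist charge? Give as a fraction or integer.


MR = 84 - 2Q
Set MR = MC: 84 - 2Q = 15
Q* = 69/2
Substitute into demand:
P* = 84 - 1*69/2 = 99/2

99/2


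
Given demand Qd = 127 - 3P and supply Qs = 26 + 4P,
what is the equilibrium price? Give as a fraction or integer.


At equilibrium, Qd = Qs.
127 - 3P = 26 + 4P
127 - 26 = 3P + 4P
101 = 7P
P* = 101/7 = 101/7

101/7


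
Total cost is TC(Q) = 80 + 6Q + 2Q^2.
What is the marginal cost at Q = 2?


MC = dTC/dQ = 6 + 2*2*Q
At Q = 2:
MC = 6 + 4*2
MC = 6 + 8 = 14

14


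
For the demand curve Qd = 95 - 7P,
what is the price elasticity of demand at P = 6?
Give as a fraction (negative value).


dQ/dP = -7
At P = 6: Q = 95 - 7*6 = 53
E = (dQ/dP)(P/Q) = (-7)(6/53) = -42/53

-42/53


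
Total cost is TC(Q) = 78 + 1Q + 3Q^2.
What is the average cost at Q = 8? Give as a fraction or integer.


TC(8) = 78 + 1*8 + 3*8^2
TC(8) = 78 + 8 + 192 = 278
AC = TC/Q = 278/8 = 139/4

139/4


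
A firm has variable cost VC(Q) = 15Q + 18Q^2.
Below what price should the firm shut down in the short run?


AVC(Q) = VC(Q)/Q = 15 + 18Q
AVC is increasing in Q, so minimum AVC is at Q -> 0+.
Min AVC = 15
The firm should shut down if P < 15.

15


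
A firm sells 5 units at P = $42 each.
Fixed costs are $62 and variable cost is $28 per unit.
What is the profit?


Total Revenue = P * Q = 42 * 5 = $210
Total Cost = FC + VC*Q = 62 + 28*5 = $202
Profit = TR - TC = 210 - 202 = $8

$8


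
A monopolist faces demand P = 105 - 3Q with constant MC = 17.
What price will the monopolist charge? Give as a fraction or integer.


MR = 105 - 6Q
Set MR = MC: 105 - 6Q = 17
Q* = 44/3
Substitute into demand:
P* = 105 - 3*44/3 = 61

61


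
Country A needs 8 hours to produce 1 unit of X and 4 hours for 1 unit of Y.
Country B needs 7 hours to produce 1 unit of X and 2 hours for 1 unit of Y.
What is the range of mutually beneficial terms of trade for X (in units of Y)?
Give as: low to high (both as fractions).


Opportunity cost of X for Country A = hours_X / hours_Y = 8/4 = 2 units of Y
Opportunity cost of X for Country B = hours_X / hours_Y = 7/2 = 7/2 units of Y
Terms of trade must be between the two opportunity costs.
Range: 2 to 7/2

2 to 7/2


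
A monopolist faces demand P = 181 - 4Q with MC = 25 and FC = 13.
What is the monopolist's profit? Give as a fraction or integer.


MR = MC: 181 - 8Q = 25
Q* = 39/2
P* = 181 - 4*39/2 = 103
Profit = (P* - MC)*Q* - FC
= (103 - 25)*39/2 - 13
= 78*39/2 - 13
= 1521 - 13 = 1508

1508


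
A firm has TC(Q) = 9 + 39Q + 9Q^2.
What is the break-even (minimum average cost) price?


AC(Q) = 9/Q + 39 + 9Q
To minimize: dAC/dQ = -9/Q^2 + 9 = 0
Q^2 = 9/9 = 1
Q* = 1
Min AC = 9/1 + 39 + 9*1
Min AC = 9 + 39 + 9 = 57

57


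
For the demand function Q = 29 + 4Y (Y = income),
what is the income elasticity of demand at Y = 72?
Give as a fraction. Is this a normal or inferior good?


dQ/dY = 4
At Y = 72: Q = 29 + 4*72 = 317
Ey = (dQ/dY)(Y/Q) = 4 * 72 / 317 = 288/317
Since Ey > 0, this is a normal good.

288/317 (normal good)


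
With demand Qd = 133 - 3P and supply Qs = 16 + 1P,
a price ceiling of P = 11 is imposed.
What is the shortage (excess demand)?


At P = 11:
Qd = 133 - 3*11 = 100
Qs = 16 + 1*11 = 27
Shortage = Qd - Qs = 100 - 27 = 73

73


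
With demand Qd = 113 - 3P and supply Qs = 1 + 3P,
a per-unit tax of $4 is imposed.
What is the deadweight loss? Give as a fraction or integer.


Pre-tax equilibrium quantity: Q* = 57
Post-tax equilibrium quantity: Q_tax = 51
Reduction in quantity: Q* - Q_tax = 6
DWL = (1/2) * tax * (Q* - Q_tax)
DWL = (1/2) * 4 * 6 = 12

12


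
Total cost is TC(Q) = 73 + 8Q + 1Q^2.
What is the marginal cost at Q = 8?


MC = dTC/dQ = 8 + 2*1*Q
At Q = 8:
MC = 8 + 2*8
MC = 8 + 16 = 24

24


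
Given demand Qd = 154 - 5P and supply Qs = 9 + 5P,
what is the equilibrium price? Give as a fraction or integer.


At equilibrium, Qd = Qs.
154 - 5P = 9 + 5P
154 - 9 = 5P + 5P
145 = 10P
P* = 145/10 = 29/2

29/2


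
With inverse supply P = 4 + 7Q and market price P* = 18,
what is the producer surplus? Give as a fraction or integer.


Minimum supply price (at Q=0): P_min = 4
Quantity supplied at P* = 18:
Q* = (18 - 4)/7 = 2
PS = (1/2) * Q* * (P* - P_min)
PS = (1/2) * 2 * (18 - 4)
PS = (1/2) * 2 * 14 = 14

14


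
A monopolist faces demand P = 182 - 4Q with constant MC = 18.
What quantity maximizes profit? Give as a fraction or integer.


TR = P*Q = (182 - 4Q)Q = 182Q - 4Q^2
MR = dTR/dQ = 182 - 8Q
Set MR = MC:
182 - 8Q = 18
164 = 8Q
Q* = 164/8 = 41/2

41/2


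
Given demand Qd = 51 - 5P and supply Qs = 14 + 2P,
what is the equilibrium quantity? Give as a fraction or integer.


First find equilibrium price:
51 - 5P = 14 + 2P
P* = 37/7 = 37/7
Then substitute into demand:
Q* = 51 - 5 * 37/7 = 172/7

172/7


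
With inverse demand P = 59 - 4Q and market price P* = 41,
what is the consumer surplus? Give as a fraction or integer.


Maximum willingness to pay (at Q=0): P_max = 59
Quantity demanded at P* = 41:
Q* = (59 - 41)/4 = 9/2
CS = (1/2) * Q* * (P_max - P*)
CS = (1/2) * 9/2 * (59 - 41)
CS = (1/2) * 9/2 * 18 = 81/2

81/2


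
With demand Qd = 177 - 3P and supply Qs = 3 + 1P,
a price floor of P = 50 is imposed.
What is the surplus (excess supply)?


At P = 50:
Qd = 177 - 3*50 = 27
Qs = 3 + 1*50 = 53
Surplus = Qs - Qd = 53 - 27 = 26

26


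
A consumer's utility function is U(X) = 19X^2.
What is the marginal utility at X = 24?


MU = dU/dX = 19*2*X^(2-1)
MU = 38*X^1
At X = 24:
MU = 38 * 24^1
MU = 38 * 24 = 912

912


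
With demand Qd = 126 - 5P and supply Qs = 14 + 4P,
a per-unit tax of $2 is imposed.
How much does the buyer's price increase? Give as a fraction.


With a per-unit tax, the buyer's price increase depends on relative slopes.
Supply slope: d = 4, Demand slope: b = 5
Buyer's price increase = d * tax / (b + d)
= 4 * 2 / (5 + 4)
= 8 / 9 = 8/9

8/9


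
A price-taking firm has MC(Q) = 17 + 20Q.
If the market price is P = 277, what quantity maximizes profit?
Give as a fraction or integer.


In perfect competition, profit is maximized where P = MC.
277 = 17 + 20Q
260 = 20Q
Q* = 260/20 = 13

13


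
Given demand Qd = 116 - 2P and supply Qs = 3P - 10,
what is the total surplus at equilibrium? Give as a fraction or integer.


Find equilibrium: 116 - 2P = 3P - 10
116 + 10 = 5P
P* = 126/5 = 126/5
Q* = 3*126/5 - 10 = 328/5
Inverse demand: P = 58 - Q/2, so P_max = 58
Inverse supply: P = 10/3 + Q/3, so P_min = 10/3
CS = (1/2) * 328/5 * (58 - 126/5) = 26896/25
PS = (1/2) * 328/5 * (126/5 - 10/3) = 53792/75
TS = CS + PS = 26896/25 + 53792/75 = 26896/15

26896/15


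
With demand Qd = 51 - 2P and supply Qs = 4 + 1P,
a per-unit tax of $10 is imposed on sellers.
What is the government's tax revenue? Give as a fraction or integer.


With tax on sellers, new supply: Qs' = 4 + 1(P - 10)
= 1P - 6
New equilibrium quantity:
Q_new = 13
Tax revenue = tax * Q_new = 10 * 13 = 130

130


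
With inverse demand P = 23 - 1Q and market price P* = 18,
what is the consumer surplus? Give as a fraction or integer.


Maximum willingness to pay (at Q=0): P_max = 23
Quantity demanded at P* = 18:
Q* = (23 - 18)/1 = 5
CS = (1/2) * Q* * (P_max - P*)
CS = (1/2) * 5 * (23 - 18)
CS = (1/2) * 5 * 5 = 25/2

25/2


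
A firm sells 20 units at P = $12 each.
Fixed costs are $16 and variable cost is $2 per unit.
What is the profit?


Total Revenue = P * Q = 12 * 20 = $240
Total Cost = FC + VC*Q = 16 + 2*20 = $56
Profit = TR - TC = 240 - 56 = $184

$184


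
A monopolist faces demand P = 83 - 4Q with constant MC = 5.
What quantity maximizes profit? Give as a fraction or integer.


TR = P*Q = (83 - 4Q)Q = 83Q - 4Q^2
MR = dTR/dQ = 83 - 8Q
Set MR = MC:
83 - 8Q = 5
78 = 8Q
Q* = 78/8 = 39/4

39/4


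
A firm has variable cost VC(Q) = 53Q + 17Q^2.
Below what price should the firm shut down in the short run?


AVC(Q) = VC(Q)/Q = 53 + 17Q
AVC is increasing in Q, so minimum AVC is at Q -> 0+.
Min AVC = 53
The firm should shut down if P < 53.

53


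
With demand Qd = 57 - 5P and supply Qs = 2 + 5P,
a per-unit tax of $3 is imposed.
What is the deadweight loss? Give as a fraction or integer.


Pre-tax equilibrium quantity: Q* = 59/2
Post-tax equilibrium quantity: Q_tax = 22
Reduction in quantity: Q* - Q_tax = 15/2
DWL = (1/2) * tax * (Q* - Q_tax)
DWL = (1/2) * 3 * 15/2 = 45/4

45/4


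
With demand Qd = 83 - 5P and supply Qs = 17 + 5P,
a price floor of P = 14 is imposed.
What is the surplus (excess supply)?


At P = 14:
Qd = 83 - 5*14 = 13
Qs = 17 + 5*14 = 87
Surplus = Qs - Qd = 87 - 13 = 74

74


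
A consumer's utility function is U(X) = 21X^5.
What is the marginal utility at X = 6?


MU = dU/dX = 21*5*X^(5-1)
MU = 105*X^4
At X = 6:
MU = 105 * 6^4
MU = 105 * 1296 = 136080

136080


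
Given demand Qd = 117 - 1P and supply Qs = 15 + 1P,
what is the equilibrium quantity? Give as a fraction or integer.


First find equilibrium price:
117 - 1P = 15 + 1P
P* = 102/2 = 51
Then substitute into demand:
Q* = 117 - 1 * 51 = 66

66


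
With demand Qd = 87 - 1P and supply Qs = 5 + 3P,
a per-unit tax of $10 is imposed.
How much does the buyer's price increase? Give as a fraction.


With a per-unit tax, the buyer's price increase depends on relative slopes.
Supply slope: d = 3, Demand slope: b = 1
Buyer's price increase = d * tax / (b + d)
= 3 * 10 / (1 + 3)
= 30 / 4 = 15/2

15/2


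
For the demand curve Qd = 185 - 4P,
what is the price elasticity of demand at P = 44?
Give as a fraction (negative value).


dQ/dP = -4
At P = 44: Q = 185 - 4*44 = 9
E = (dQ/dP)(P/Q) = (-4)(44/9) = -176/9

-176/9


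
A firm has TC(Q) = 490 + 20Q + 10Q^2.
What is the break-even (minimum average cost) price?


AC(Q) = 490/Q + 20 + 10Q
To minimize: dAC/dQ = -490/Q^2 + 10 = 0
Q^2 = 490/10 = 49
Q* = 7
Min AC = 490/7 + 20 + 10*7
Min AC = 70 + 20 + 70 = 160

160


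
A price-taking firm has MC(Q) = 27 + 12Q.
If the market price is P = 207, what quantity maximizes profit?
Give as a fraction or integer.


In perfect competition, profit is maximized where P = MC.
207 = 27 + 12Q
180 = 12Q
Q* = 180/12 = 15

15


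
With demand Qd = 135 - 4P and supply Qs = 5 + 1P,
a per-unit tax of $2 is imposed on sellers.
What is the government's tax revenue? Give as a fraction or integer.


With tax on sellers, new supply: Qs' = 5 + 1(P - 2)
= 3 + 1P
New equilibrium quantity:
Q_new = 147/5
Tax revenue = tax * Q_new = 2 * 147/5 = 294/5

294/5


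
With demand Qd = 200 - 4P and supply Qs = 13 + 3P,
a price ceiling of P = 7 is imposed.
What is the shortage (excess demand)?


At P = 7:
Qd = 200 - 4*7 = 172
Qs = 13 + 3*7 = 34
Shortage = Qd - Qs = 172 - 34 = 138

138


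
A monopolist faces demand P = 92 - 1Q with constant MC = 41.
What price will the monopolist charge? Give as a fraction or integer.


MR = 92 - 2Q
Set MR = MC: 92 - 2Q = 41
Q* = 51/2
Substitute into demand:
P* = 92 - 1*51/2 = 133/2

133/2


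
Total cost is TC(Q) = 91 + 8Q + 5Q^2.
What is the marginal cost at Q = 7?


MC = dTC/dQ = 8 + 2*5*Q
At Q = 7:
MC = 8 + 10*7
MC = 8 + 70 = 78

78


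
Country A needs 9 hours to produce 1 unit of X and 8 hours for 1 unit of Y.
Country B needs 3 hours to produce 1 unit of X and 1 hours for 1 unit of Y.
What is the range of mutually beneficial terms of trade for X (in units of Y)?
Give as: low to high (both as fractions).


Opportunity cost of X for Country A = hours_X / hours_Y = 9/8 = 9/8 units of Y
Opportunity cost of X for Country B = hours_X / hours_Y = 3/1 = 3 units of Y
Terms of trade must be between the two opportunity costs.
Range: 9/8 to 3

9/8 to 3


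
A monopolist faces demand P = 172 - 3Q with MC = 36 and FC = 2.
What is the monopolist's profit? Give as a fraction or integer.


MR = MC: 172 - 6Q = 36
Q* = 68/3
P* = 172 - 3*68/3 = 104
Profit = (P* - MC)*Q* - FC
= (104 - 36)*68/3 - 2
= 68*68/3 - 2
= 4624/3 - 2 = 4618/3

4618/3


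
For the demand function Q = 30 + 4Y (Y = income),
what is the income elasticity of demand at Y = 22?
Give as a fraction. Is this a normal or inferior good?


dQ/dY = 4
At Y = 22: Q = 30 + 4*22 = 118
Ey = (dQ/dY)(Y/Q) = 4 * 22 / 118 = 44/59
Since Ey > 0, this is a normal good.

44/59 (normal good)


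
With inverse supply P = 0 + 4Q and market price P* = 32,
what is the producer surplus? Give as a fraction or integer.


Minimum supply price (at Q=0): P_min = 0
Quantity supplied at P* = 32:
Q* = (32 - 0)/4 = 8
PS = (1/2) * Q* * (P* - P_min)
PS = (1/2) * 8 * (32 - 0)
PS = (1/2) * 8 * 32 = 128

128


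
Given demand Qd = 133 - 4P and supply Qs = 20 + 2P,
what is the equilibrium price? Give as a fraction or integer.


At equilibrium, Qd = Qs.
133 - 4P = 20 + 2P
133 - 20 = 4P + 2P
113 = 6P
P* = 113/6 = 113/6

113/6


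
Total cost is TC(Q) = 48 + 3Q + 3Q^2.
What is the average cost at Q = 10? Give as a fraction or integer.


TC(10) = 48 + 3*10 + 3*10^2
TC(10) = 48 + 30 + 300 = 378
AC = TC/Q = 378/10 = 189/5

189/5


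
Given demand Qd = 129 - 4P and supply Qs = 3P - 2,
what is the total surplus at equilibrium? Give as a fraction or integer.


Find equilibrium: 129 - 4P = 3P - 2
129 + 2 = 7P
P* = 131/7 = 131/7
Q* = 3*131/7 - 2 = 379/7
Inverse demand: P = 129/4 - Q/4, so P_max = 129/4
Inverse supply: P = 2/3 + Q/3, so P_min = 2/3
CS = (1/2) * 379/7 * (129/4 - 131/7) = 143641/392
PS = (1/2) * 379/7 * (131/7 - 2/3) = 143641/294
TS = CS + PS = 143641/392 + 143641/294 = 143641/168

143641/168


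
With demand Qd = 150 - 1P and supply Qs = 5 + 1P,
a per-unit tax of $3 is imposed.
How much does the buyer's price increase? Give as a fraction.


With a per-unit tax, the buyer's price increase depends on relative slopes.
Supply slope: d = 1, Demand slope: b = 1
Buyer's price increase = d * tax / (b + d)
= 1 * 3 / (1 + 1)
= 3 / 2 = 3/2

3/2


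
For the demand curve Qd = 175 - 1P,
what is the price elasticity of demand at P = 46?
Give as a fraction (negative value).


dQ/dP = -1
At P = 46: Q = 175 - 1*46 = 129
E = (dQ/dP)(P/Q) = (-1)(46/129) = -46/129

-46/129


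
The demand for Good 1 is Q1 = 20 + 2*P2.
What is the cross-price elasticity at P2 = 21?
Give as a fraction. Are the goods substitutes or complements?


dQ1/dP2 = 2
At P2 = 21: Q1 = 20 + 2*21 = 62
Exy = (dQ1/dP2)(P2/Q1) = 2 * 21 / 62 = 21/31
Since Exy > 0, the goods are substitutes.

21/31 (substitutes)


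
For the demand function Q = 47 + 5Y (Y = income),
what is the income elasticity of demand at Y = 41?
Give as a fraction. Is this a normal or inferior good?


dQ/dY = 5
At Y = 41: Q = 47 + 5*41 = 252
Ey = (dQ/dY)(Y/Q) = 5 * 41 / 252 = 205/252
Since Ey > 0, this is a normal good.

205/252 (normal good)


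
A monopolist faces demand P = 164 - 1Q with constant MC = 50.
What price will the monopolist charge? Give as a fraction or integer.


MR = 164 - 2Q
Set MR = MC: 164 - 2Q = 50
Q* = 57
Substitute into demand:
P* = 164 - 1*57 = 107

107


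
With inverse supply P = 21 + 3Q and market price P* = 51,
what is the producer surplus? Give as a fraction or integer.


Minimum supply price (at Q=0): P_min = 21
Quantity supplied at P* = 51:
Q* = (51 - 21)/3 = 10
PS = (1/2) * Q* * (P* - P_min)
PS = (1/2) * 10 * (51 - 21)
PS = (1/2) * 10 * 30 = 150

150


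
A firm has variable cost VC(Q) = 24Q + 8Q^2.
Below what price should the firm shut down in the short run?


AVC(Q) = VC(Q)/Q = 24 + 8Q
AVC is increasing in Q, so minimum AVC is at Q -> 0+.
Min AVC = 24
The firm should shut down if P < 24.

24


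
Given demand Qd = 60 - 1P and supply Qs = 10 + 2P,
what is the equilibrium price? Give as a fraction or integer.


At equilibrium, Qd = Qs.
60 - 1P = 10 + 2P
60 - 10 = 1P + 2P
50 = 3P
P* = 50/3 = 50/3

50/3


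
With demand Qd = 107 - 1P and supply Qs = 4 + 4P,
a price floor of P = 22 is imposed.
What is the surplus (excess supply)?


At P = 22:
Qd = 107 - 1*22 = 85
Qs = 4 + 4*22 = 92
Surplus = Qs - Qd = 92 - 85 = 7

7


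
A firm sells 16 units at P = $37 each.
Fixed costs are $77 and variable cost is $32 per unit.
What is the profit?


Total Revenue = P * Q = 37 * 16 = $592
Total Cost = FC + VC*Q = 77 + 32*16 = $589
Profit = TR - TC = 592 - 589 = $3

$3


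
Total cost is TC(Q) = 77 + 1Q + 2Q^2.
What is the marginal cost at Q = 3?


MC = dTC/dQ = 1 + 2*2*Q
At Q = 3:
MC = 1 + 4*3
MC = 1 + 12 = 13

13


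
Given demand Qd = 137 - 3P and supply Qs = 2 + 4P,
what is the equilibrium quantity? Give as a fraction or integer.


First find equilibrium price:
137 - 3P = 2 + 4P
P* = 135/7 = 135/7
Then substitute into demand:
Q* = 137 - 3 * 135/7 = 554/7

554/7


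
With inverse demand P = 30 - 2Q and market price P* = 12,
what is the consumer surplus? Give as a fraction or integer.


Maximum willingness to pay (at Q=0): P_max = 30
Quantity demanded at P* = 12:
Q* = (30 - 12)/2 = 9
CS = (1/2) * Q* * (P_max - P*)
CS = (1/2) * 9 * (30 - 12)
CS = (1/2) * 9 * 18 = 81

81


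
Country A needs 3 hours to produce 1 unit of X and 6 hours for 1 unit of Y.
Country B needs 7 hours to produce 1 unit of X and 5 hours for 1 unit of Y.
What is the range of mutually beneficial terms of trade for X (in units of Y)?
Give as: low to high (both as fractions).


Opportunity cost of X for Country A = hours_X / hours_Y = 3/6 = 1/2 units of Y
Opportunity cost of X for Country B = hours_X / hours_Y = 7/5 = 7/5 units of Y
Terms of trade must be between the two opportunity costs.
Range: 1/2 to 7/5

1/2 to 7/5


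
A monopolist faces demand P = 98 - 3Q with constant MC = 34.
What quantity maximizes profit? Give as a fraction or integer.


TR = P*Q = (98 - 3Q)Q = 98Q - 3Q^2
MR = dTR/dQ = 98 - 6Q
Set MR = MC:
98 - 6Q = 34
64 = 6Q
Q* = 64/6 = 32/3

32/3


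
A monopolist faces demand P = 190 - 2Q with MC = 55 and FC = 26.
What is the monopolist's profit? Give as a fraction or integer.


MR = MC: 190 - 4Q = 55
Q* = 135/4
P* = 190 - 2*135/4 = 245/2
Profit = (P* - MC)*Q* - FC
= (245/2 - 55)*135/4 - 26
= 135/2*135/4 - 26
= 18225/8 - 26 = 18017/8

18017/8
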